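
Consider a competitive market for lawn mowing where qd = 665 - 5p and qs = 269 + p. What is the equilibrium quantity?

Set qd = qs: 665 - 5p = 269 + p.
396 = 6p, so p* = 66.
q* = 665 − 5(66) = 335.

q* = 335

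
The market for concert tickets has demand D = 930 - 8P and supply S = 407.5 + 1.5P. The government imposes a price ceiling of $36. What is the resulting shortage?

Shortage = 180.5

Equilibrium price would be P* = 55, so the ceiling at 36 binds.
At P = 36: D = 930 − 8(36) = 642, S = 407.5 + 1.5(36) = 461.5.
Shortage = 642 − 461.5 = 180.5.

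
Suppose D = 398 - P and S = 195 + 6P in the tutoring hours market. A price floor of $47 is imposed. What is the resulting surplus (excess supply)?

Surplus = 126

Equilibrium price would be P* = 29, so the floor at 47 binds.
At P = 47: D = 351, S = 477.
Surplus = 477 − 351 = 126.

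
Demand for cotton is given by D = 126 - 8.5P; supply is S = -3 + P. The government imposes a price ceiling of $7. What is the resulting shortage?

Equilibrium price would be P* = 258/19, so the ceiling at 7 binds.
At P = 7: D = 126 − 8.5(7) = 66.5, S = -3 + 1(7) = 4.
Shortage = 66.5 − 4 = 62.5.

Shortage = 62.5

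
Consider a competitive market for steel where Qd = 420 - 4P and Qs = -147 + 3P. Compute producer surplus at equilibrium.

Equilibrium: 420 - 4P = -147 + 3P gives P* = 81, Q* = 96.
Supply starts at P = 49 (where Qs = 0).
PS = ½(81 − 49)(96) = 1536.

Producer surplus = 1536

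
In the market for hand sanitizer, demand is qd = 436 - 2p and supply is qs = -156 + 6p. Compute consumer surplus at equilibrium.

Equilibrium: 436 - 2p = -156 + 6p gives p* = 74, q* = 288.
Demand choke price (qd = 0): p = 218.
CS = ½(218 − 74)(288) = 20736.

Consumer surplus = 20736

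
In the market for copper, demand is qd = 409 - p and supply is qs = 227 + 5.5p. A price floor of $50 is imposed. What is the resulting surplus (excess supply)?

Surplus = 143

Equilibrium price would be p* = 28, so the floor at 50 binds.
At p = 50: qd = 359, qs = 502.
Surplus = 502 − 359 = 143.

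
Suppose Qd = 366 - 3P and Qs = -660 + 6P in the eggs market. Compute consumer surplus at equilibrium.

Equilibrium: 366 - 3P = -660 + 6P gives P* = 114, Q* = 24.
Demand choke price (Qd = 0): P = 122.
CS = ½(122 − 114)(24) = 96.

Consumer surplus = 96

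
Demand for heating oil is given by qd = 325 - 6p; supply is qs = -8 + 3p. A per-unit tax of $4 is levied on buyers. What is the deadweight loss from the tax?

Pre-tax equilibrium: p* = 37, q* = 103.
Tax on buyers shifts demand to qd = 325 − 6(p + 4) = 301 - 6p.
301 - 6p = -8 + 3p gives seller price ps = 103/3; buyers pay pb = 103/3 + 4 = 115/3.
New quantity: q = 325 − 6(115/3) = 95.
DWL = ½ × 4 × (103 − 95) = 16.

Deadweight loss = 16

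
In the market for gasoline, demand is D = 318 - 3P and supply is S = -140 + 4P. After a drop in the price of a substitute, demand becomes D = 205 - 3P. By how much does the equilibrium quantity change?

ΔQ = -452/7

Original equilibrium: P* = 458/7, Q* = 852/7.
New equilibrium: 205 - 3P = -140 + 4P, so 345 = 7P and P' = 345/7; Q' = 205 − 3(345/7) = 400/7.
Change in quantity: 400/7 − 852/7 = -452/7.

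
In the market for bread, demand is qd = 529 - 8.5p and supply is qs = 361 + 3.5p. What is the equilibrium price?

Set qd = qs: 529 - 8.5p = 361 + 3.5p.
168 = 12p, so p* = 14.
q* = 529 − 8.5(14) = 410.

p* = 14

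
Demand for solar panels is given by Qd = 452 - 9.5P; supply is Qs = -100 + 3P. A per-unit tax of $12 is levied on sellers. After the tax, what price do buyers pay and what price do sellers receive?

Pre-tax equilibrium: P* = 44.16, Q* = 32.48.
Tax on sellers shifts supply to Qs = -100 + 3(P − 12) = -136 + 3P.
452 - 9.5P = -136 + 3P gives buyer price Pb = 47.04; sellers receive Ps = 47.04 − 12 = 35.04.
New quantity: Q = 452 − 9.5(47.04) = 5.12.

Buyers pay $47.04, sellers receive $35.04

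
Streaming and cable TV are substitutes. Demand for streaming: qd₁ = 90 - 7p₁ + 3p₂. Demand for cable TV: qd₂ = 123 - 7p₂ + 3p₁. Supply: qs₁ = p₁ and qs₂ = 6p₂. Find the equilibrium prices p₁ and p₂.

p₁ = 16.2, p₂ = 13.2

Market 1: 90 - 7p₁ + 3p₂ = p₁ → 8p₁ - 3p₂ = 90.
Market 2: 13p₂ - 3p₁ = 123.
Eliminating p₂: 13×(1) + 3×(2) gives 95p₁ = 1539, so p₁ = 16.2.
Back-substitute into (2): p₂ = (123 + 3×16.2) / 13 = 13.2.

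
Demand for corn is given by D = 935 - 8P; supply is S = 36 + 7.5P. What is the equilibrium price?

Set D = S: 935 - 8P = 36 + 7.5P.
899 = 15.5P, so P* = 58.
Q* = 935 − 8(58) = 471.

P* = 58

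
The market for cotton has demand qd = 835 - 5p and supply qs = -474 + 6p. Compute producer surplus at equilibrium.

Equilibrium: 835 - 5p = -474 + 6p gives p* = 119, q* = 240.
Supply starts at p = 79 (where qs = 0).
PS = ½(119 − 79)(240) = 4800.

Producer surplus = 4800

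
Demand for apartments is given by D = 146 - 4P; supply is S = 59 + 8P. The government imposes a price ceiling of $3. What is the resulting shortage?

Shortage = 51

Equilibrium price would be P* = 7.25, so the ceiling at 3 binds.
At P = 3: D = 146 − 4(3) = 134, S = 59 + 8(3) = 83.
Shortage = 134 − 83 = 51.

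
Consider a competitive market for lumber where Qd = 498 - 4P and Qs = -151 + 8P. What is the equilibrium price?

P* = 649/12

Set Qd = Qs: 498 - 4P = -151 + 8P.
649 = 12P, so P* = 649/12.
Q* = 498 − 4(649/12) = 845/3.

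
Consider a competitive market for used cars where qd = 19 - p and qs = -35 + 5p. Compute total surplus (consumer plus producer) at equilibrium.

Total surplus = 60

Equilibrium: 19 - p = -35 + 5p gives p* = 9, q* = 10.
Demand choke price: p = 19; supply starts at p = 7.
CS = ½(19 − 9)(10) = 50; PS = ½(9 − 7)(10) = 10.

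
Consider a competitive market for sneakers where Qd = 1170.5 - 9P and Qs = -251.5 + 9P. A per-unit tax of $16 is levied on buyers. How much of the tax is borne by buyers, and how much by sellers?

Pre-tax equilibrium: P* = 79, Q* = 459.5.
Tax on buyers shifts demand to Qd = 1170.5 − 9(P + 16) = 1026.5 - 9P.
1026.5 - 9P = -251.5 + 9P gives seller price Ps = 71; buyers pay Pb = 71 + 16 = 87.
New quantity: Q = 1170.5 − 9(87) = 387.5.
Buyer burden = 87 − 79 = 8; seller burden = 79 − 71 = 8.

Buyers bear $8, sellers bear $8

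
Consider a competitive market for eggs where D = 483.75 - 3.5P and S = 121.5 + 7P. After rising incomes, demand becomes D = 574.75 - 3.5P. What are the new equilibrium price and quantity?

Original equilibrium: P* = 34.5, Q* = 363.
New equilibrium: 574.75 - 3.5P = 121.5 + 7P, so 453.25 = 10.5P and P' = 259/6; Q' = 574.75 − 3.5(259/6) = 1271/3.

P' = 259/6, Q' = 1271/3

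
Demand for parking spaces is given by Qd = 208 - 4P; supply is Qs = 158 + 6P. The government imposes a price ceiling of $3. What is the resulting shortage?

Shortage = 20

Equilibrium price would be P* = 5, so the ceiling at 3 binds.
At P = 3: Qd = 208 − 4(3) = 196, Qs = 158 + 6(3) = 176.
Shortage = 196 − 176 = 20.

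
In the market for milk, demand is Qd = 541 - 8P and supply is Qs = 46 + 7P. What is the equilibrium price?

Set Qd = Qs: 541 - 8P = 46 + 7P.
495 = 15P, so P* = 33.
Q* = 541 − 8(33) = 277.

P* = 33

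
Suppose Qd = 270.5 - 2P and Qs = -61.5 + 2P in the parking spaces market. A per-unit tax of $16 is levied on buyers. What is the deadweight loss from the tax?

Deadweight loss = 128

Pre-tax equilibrium: P* = 83, Q* = 104.5.
Tax on buyers shifts demand to Qd = 270.5 − 2(P + 16) = 238.5 - 2P.
238.5 - 2P = -61.5 + 2P gives seller price Ps = 75; buyers pay Pb = 75 + 16 = 91.
New quantity: Q = 270.5 − 2(91) = 88.5.
DWL = ½ × 16 × (104.5 − 88.5) = 128.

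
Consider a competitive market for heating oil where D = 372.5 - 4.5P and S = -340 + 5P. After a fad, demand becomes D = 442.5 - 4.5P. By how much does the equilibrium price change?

ΔP = 140/19

Original equilibrium: P* = 75, Q* = 35.
New equilibrium: 442.5 - 4.5P = -340 + 5P, so 782.5 = 9.5P and P' = 1565/19; Q' = 442.5 − 4.5(1565/19) = 1365/19.
Change in price: 1565/19 − 75 = 140/19.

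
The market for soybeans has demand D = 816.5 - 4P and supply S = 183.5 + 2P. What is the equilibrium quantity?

Q* = 394.5

Set D = S: 816.5 - 4P = 183.5 + 2P.
633 = 6P, so P* = 105.5.
Q* = 816.5 − 4(105.5) = 394.5.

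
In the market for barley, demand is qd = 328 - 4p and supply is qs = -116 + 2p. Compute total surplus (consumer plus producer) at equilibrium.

Equilibrium: 328 - 4p = -116 + 2p gives p* = 74, q* = 32.
Demand choke price: p = 82; supply starts at p = 58.
CS = ½(82 − 74)(32) = 128; PS = ½(74 − 58)(32) = 256.

Total surplus = 384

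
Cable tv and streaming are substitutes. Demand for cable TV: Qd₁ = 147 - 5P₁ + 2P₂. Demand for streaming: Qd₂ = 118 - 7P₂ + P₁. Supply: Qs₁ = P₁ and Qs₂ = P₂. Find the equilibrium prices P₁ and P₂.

Market 1: 147 - 5P₁ + 2P₂ = P₁ → 6P₁ - 2P₂ = 147.
Market 2: 8P₂ - P₁ = 118.
Eliminating P₂: 8×(1) + 2×(2) gives 46P₁ = 1412, so P₁ = 706/23.
Back-substitute into (2): P₂ = (118 + 1×706/23) / 8 = 855/46.

P₁ = 706/23, P₂ = 855/46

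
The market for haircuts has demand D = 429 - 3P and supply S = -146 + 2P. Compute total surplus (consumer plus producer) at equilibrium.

Total surplus = 2940

Equilibrium: 429 - 3P = -146 + 2P gives P* = 115, Q* = 84.
Demand choke price: P = 143; supply starts at P = 73.
CS = ½(143 − 115)(84) = 1176; PS = ½(115 − 73)(84) = 1764.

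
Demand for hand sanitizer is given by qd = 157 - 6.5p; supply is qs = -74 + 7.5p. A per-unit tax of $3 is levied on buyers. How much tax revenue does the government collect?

Tax revenue = 6603/56

Pre-tax equilibrium: p* = 16.5, q* = 49.75.
Tax on buyers shifts demand to qd = 157 − 6.5(p + 3) = 137.5 - 6.5p.
137.5 - 6.5p = -74 + 7.5p gives seller price ps = 423/28; buyers pay pb = 423/28 + 3 = 507/28.
New quantity: q = 157 − 6.5(507/28) = 2201/56.
Revenue = 3 × 2201/56 = 6603/56.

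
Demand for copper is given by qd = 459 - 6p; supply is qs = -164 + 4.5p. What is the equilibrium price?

Set qd = qs: 459 - 6p = -164 + 4.5p.
623 = 10.5p, so p* = 178/3.
q* = 459 − 6(178/3) = 103.

p* = 178/3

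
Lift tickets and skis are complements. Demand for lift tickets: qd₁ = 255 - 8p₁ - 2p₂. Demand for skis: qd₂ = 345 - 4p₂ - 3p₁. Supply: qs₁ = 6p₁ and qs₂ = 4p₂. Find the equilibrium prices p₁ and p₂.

p₁ = 675/53, p₂ = 4065/106

Market 1: 255 - 8p₁ - 2p₂ = 6p₁ → 14p₁ + 2p₂ = 255.
Market 2: 8p₂ + 3p₁ = 345.
Eliminating p₂: 8×(1) − 2×(2) gives 106p₁ = 1350, so p₁ = 675/53.
Back-substitute into (2): p₂ = (345 − 3×675/53) / 8 = 4065/106.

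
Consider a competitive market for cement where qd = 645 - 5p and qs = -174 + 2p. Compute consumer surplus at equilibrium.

Consumer surplus = 360

Equilibrium: 645 - 5p = -174 + 2p gives p* = 117, q* = 60.
Demand choke price (qd = 0): p = 129.
CS = ½(129 − 117)(60) = 360.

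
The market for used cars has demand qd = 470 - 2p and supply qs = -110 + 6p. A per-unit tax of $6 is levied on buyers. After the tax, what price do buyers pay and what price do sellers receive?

Buyers pay $77, sellers receive $71

Pre-tax equilibrium: p* = 72.5, q* = 325.
Tax on buyers shifts demand to qd = 470 − 2(p + 6) = 458 - 2p.
458 - 2p = -110 + 6p gives seller price ps = 71; buyers pay pb = 71 + 6 = 77.
New quantity: q = 470 − 2(77) = 316.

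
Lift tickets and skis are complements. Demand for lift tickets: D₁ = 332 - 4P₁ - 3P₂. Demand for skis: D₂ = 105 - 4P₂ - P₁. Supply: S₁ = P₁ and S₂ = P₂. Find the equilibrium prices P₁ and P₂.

P₁ = 1345/22, P₂ = 193/22

Market 1: 332 - 4P₁ - 3P₂ = P₁ → 5P₁ + 3P₂ = 332.
Market 2: 5P₂ + P₁ = 105.
Eliminating P₂: 5×(1) − 3×(2) gives 22P₁ = 1345, so P₁ = 1345/22.
Back-substitute into (2): P₂ = (105 − 1×1345/22) / 5 = 193/22.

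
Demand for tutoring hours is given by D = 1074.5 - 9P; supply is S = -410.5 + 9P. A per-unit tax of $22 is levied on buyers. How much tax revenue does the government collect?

Tax revenue = 5126

Pre-tax equilibrium: P* = 82.5, Q* = 332.
Tax on buyers shifts demand to D = 1074.5 − 9(P + 22) = 876.5 - 9P.
876.5 - 9P = -410.5 + 9P gives seller price Ps = 71.5; buyers pay Pb = 71.5 + 22 = 93.5.
New quantity: Q = 1074.5 − 9(93.5) = 233.
Revenue = 22 × 233 = 5126.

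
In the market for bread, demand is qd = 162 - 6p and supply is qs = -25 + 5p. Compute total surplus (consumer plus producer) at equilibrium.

Total surplus = 660

Equilibrium: 162 - 6p = -25 + 5p gives p* = 17, q* = 60.
Demand choke price: p = 27; supply starts at p = 5.
CS = ½(27 − 17)(60) = 300; PS = ½(17 − 5)(60) = 360.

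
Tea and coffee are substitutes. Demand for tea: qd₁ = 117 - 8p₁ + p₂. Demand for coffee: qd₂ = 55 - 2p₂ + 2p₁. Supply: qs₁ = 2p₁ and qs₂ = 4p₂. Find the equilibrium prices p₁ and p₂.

Market 1: 117 - 8p₁ + p₂ = 2p₁ → 10p₁ - p₂ = 117.
Market 2: 6p₂ - 2p₁ = 55.
Eliminating p₂: 6×(1) + 1×(2) gives 58p₁ = 757, so p₁ = 757/58.
Back-substitute into (2): p₂ = (55 + 2×757/58) / 6 = 392/29.

p₁ = 757/58, p₂ = 392/29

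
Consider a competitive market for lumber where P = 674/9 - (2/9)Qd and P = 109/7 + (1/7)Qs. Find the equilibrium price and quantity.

P* = 892/23, Q* = 3737/23

Set the two price expressions equal: 674/9 - (2/9)Q = 109/7 + (1/7)Q.
3737/63 = (23/63)Q, so Q* = 3737/23.
P* = 674/9 − (2/9)(3737/23) = 892/23.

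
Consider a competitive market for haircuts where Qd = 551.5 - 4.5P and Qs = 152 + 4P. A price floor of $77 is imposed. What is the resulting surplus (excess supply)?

Surplus = 255

Equilibrium price would be P* = 47, so the floor at 77 binds.
At P = 77: Qd = 205, Qs = 460.
Surplus = 460 − 205 = 255.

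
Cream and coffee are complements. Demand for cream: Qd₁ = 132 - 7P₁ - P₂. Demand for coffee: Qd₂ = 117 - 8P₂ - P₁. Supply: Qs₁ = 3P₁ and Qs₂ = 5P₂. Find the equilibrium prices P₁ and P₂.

Market 1: 132 - 7P₁ - P₂ = 3P₁ → 10P₁ + P₂ = 132.
Market 2: 13P₂ + P₁ = 117.
Eliminating P₂: 13×(1) − 1×(2) gives 129P₁ = 1599, so P₁ = 533/43.
Back-substitute into (2): P₂ = (117 − 1×533/43) / 13 = 346/43.

P₁ = 533/43, P₂ = 346/43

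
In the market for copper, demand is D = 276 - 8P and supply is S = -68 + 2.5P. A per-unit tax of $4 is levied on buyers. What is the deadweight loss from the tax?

Pre-tax equilibrium: P* = 688/21, Q* = 292/21.
Tax on buyers shifts demand to D = 276 − 8(P + 4) = 244 - 8P.
244 - 8P = -68 + 2.5P gives seller price Ps = 208/7; buyers pay Pb = 208/7 + 4 = 236/7.
New quantity: Q = 276 − 8(236/7) = 44/7.
DWL = ½ × 4 × (292/21 − 44/7) = 320/21.

Deadweight loss = 320/21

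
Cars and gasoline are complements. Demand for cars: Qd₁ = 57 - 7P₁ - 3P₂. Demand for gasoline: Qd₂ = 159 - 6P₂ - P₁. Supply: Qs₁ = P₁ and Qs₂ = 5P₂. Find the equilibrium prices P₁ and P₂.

P₁ = 30/17, P₂ = 243/17

Market 1: 57 - 7P₁ - 3P₂ = P₁ → 8P₁ + 3P₂ = 57.
Market 2: 11P₂ + P₁ = 159.
Eliminating P₂: 11×(1) − 3×(2) gives 85P₁ = 150, so P₁ = 30/17.
Back-substitute into (2): P₂ = (159 − 1×30/17) / 11 = 243/17.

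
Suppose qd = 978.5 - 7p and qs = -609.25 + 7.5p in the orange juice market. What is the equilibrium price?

Set qd = qs: 978.5 - 7p = -609.25 + 7.5p.
1587.75 = 14.5p, so p* = 109.5.
q* = 978.5 − 7(109.5) = 212.

p* = 109.5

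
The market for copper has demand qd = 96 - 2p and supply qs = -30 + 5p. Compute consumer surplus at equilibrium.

Equilibrium: 96 - 2p = -30 + 5p gives p* = 18, q* = 60.
Demand choke price (qd = 0): p = 48.
CS = ½(48 − 18)(60) = 900.

Consumer surplus = 900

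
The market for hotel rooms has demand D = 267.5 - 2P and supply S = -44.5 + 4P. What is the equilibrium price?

Set D = S: 267.5 - 2P = -44.5 + 4P.
312 = 6P, so P* = 52.
Q* = 267.5 − 2(52) = 163.5.

P* = 52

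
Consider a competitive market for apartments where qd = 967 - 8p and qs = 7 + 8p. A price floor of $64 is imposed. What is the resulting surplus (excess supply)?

Surplus = 64

Equilibrium price would be p* = 60, so the floor at 64 binds.
At p = 64: qd = 455, qs = 519.
Surplus = 519 − 455 = 64.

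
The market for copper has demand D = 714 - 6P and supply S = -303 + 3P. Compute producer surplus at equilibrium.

Equilibrium: 714 - 6P = -303 + 3P gives P* = 113, Q* = 36.
Supply starts at P = 101 (where S = 0).
PS = ½(113 − 101)(36) = 216.

Producer surplus = 216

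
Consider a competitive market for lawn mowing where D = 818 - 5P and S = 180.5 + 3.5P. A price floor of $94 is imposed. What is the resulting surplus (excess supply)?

Equilibrium price would be P* = 75, so the floor at 94 binds.
At P = 94: D = 348, S = 509.5.
Surplus = 509.5 − 348 = 161.5.

Surplus = 161.5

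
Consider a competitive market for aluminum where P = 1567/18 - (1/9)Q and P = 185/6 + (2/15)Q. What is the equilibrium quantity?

Q* = 230

Set the two price expressions equal: 1567/18 - (1/9)Q = 185/6 + (2/15)Q.
506/9 = (11/45)Q, so Q* = 230.
P* = 1567/18 − (1/9)(230) = 61.5.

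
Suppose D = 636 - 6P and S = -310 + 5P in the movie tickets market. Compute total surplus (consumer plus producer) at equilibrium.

Equilibrium: 636 - 6P = -310 + 5P gives P* = 86, Q* = 120.
Demand choke price: P = 106; supply starts at P = 62.
CS = ½(106 − 86)(120) = 1200; PS = ½(86 − 62)(120) = 1440.

Total surplus = 2640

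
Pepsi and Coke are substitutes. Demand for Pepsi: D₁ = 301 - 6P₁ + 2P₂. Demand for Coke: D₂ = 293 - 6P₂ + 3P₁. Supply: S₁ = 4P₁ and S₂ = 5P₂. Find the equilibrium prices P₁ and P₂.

Market 1: 301 - 6P₁ + 2P₂ = 4P₁ → 10P₁ - 2P₂ = 301.
Market 2: 11P₂ - 3P₁ = 293.
Eliminating P₂: 11×(1) + 2×(2) gives 104P₁ = 3897, so P₁ = 3897/104.
Back-substitute into (2): P₂ = (293 + 3×3897/104) / 11 = 3833/104.

P₁ = 3897/104, P₂ = 3833/104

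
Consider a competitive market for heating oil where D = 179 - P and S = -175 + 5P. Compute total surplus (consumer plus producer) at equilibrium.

Equilibrium: 179 - P = -175 + 5P gives P* = 59, Q* = 120.
Demand choke price: P = 179; supply starts at P = 35.
CS = ½(179 − 59)(120) = 7200; PS = ½(59 − 35)(120) = 1440.

Total surplus = 8640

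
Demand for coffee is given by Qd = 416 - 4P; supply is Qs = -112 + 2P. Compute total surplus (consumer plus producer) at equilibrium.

Total surplus = 1536

Equilibrium: 416 - 4P = -112 + 2P gives P* = 88, Q* = 64.
Demand choke price: P = 104; supply starts at P = 56.
CS = ½(104 − 88)(64) = 512; PS = ½(88 − 56)(64) = 1024.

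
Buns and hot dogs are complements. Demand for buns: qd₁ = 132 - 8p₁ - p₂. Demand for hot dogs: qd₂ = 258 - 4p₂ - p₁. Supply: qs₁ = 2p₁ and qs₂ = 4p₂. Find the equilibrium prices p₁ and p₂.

Market 1: 132 - 8p₁ - p₂ = 2p₁ → 10p₁ + p₂ = 132.
Market 2: 8p₂ + p₁ = 258.
Eliminating p₂: 8×(1) − 1×(2) gives 79p₁ = 798, so p₁ = 798/79.
Back-substitute into (2): p₂ = (258 − 1×798/79) / 8 = 2448/79.

p₁ = 798/79, p₂ = 2448/79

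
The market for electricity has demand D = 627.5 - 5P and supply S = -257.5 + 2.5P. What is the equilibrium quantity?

Set D = S: 627.5 - 5P = -257.5 + 2.5P.
885 = 7.5P, so P* = 118.
Q* = 627.5 − 5(118) = 37.5.

Q* = 37.5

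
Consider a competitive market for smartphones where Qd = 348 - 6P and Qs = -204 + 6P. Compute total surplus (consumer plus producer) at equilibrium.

Equilibrium: 348 - 6P = -204 + 6P gives P* = 46, Q* = 72.
Demand choke price: P = 58; supply starts at P = 34.
CS = ½(58 − 46)(72) = 432; PS = ½(46 − 34)(72) = 432.

Total surplus = 864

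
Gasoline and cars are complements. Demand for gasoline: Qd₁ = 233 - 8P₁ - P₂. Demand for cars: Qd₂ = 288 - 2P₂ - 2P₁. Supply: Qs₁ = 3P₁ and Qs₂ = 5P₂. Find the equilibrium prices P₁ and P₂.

Market 1: 233 - 8P₁ - P₂ = 3P₁ → 11P₁ + P₂ = 233.
Market 2: 7P₂ + 2P₁ = 288.
Eliminating P₂: 7×(1) − 1×(2) gives 75P₁ = 1343, so P₁ = 1343/75.
Back-substitute into (2): P₂ = (288 − 2×1343/75) / 7 = 2702/75.

P₁ = 1343/75, P₂ = 2702/75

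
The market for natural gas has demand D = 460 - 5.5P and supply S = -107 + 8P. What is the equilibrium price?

P* = 42

Set D = S: 460 - 5.5P = -107 + 8P.
567 = 13.5P, so P* = 42.
Q* = 460 − 5.5(42) = 229.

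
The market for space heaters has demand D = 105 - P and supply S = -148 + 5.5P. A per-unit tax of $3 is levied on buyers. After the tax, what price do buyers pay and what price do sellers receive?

Pre-tax equilibrium: P* = 506/13, Q* = 859/13.
Tax on buyers shifts demand to D = 105 − 1(P + 3) = 102 - P.
102 - P = -148 + 5.5P gives seller price Ps = 500/13; buyers pay Pb = 500/13 + 3 = 539/13.
New quantity: Q = 105 − 1(539/13) = 826/13.

Buyers pay 539/13, sellers receive 500/13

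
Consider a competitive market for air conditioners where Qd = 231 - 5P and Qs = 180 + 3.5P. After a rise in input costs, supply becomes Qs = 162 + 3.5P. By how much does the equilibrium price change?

Original equilibrium: P* = 6, Q* = 201.
New equilibrium: 231 - 5P = 162 + 3.5P, so 69 = 8.5P and P' = 138/17; Q' = 231 − 5(138/17) = 3237/17.
Change in price: 138/17 − 6 = 36/17.

ΔP = 36/17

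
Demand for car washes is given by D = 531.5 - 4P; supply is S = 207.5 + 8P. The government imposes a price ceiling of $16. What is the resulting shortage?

Shortage = 132

Equilibrium price would be P* = 27, so the ceiling at 16 binds.
At P = 16: D = 531.5 − 4(16) = 467.5, S = 207.5 + 8(16) = 335.5.
Shortage = 467.5 − 335.5 = 132.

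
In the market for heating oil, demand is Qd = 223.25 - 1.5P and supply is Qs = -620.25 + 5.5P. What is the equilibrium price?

Set Qd = Qs: 223.25 - 1.5P = -620.25 + 5.5P.
843.5 = 7P, so P* = 120.5.
Q* = 223.25 − 1.5(120.5) = 42.5.

P* = 120.5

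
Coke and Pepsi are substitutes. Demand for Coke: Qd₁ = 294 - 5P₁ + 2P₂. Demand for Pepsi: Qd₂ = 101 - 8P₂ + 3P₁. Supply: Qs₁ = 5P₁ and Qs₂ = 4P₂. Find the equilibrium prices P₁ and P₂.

Market 1: 294 - 5P₁ + 2P₂ = 5P₁ → 10P₁ - 2P₂ = 294.
Market 2: 12P₂ - 3P₁ = 101.
Eliminating P₂: 12×(1) + 2×(2) gives 114P₁ = 3730, so P₁ = 1865/57.
Back-substitute into (2): P₂ = (101 + 3×1865/57) / 12 = 946/57.

P₁ = 1865/57, P₂ = 946/57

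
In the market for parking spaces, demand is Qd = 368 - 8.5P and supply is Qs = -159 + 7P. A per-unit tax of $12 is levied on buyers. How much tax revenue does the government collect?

Tax revenue = 12252/31

Pre-tax equilibrium: P* = 34, Q* = 79.
Tax on buyers shifts demand to Qd = 368 − 8.5(P + 12) = 266 - 8.5P.
266 - 8.5P = -159 + 7P gives seller price Ps = 850/31; buyers pay Pb = 850/31 + 12 = 1222/31.
New quantity: Q = 368 − 8.5(1222/31) = 1021/31.
Revenue = 12 × 1021/31 = 12252/31.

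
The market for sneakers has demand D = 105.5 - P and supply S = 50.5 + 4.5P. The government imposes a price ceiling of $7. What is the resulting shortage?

Equilibrium price would be P* = 10, so the ceiling at 7 binds.
At P = 7: D = 105.5 − 1(7) = 98.5, S = 50.5 + 4.5(7) = 82.
Shortage = 98.5 − 82 = 16.5.

Shortage = 16.5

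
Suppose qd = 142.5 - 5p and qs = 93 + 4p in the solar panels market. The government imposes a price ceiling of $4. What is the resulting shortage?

Equilibrium price would be p* = 5.5, so the ceiling at 4 binds.
At p = 4: qd = 142.5 − 5(4) = 122.5, qs = 93 + 4(4) = 109.
Shortage = 122.5 − 109 = 13.5.

Shortage = 13.5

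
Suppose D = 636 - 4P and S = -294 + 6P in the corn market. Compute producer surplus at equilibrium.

Equilibrium: 636 - 4P = -294 + 6P gives P* = 93, Q* = 264.
Supply starts at P = 49 (where S = 0).
PS = ½(93 − 49)(264) = 5808.

Producer surplus = 5808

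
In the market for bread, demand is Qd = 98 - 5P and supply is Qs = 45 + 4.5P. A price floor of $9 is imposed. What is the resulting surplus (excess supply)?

Surplus = 32.5

Equilibrium price would be P* = 106/19, so the floor at 9 binds.
At P = 9: Qd = 53, Qs = 85.5.
Surplus = 85.5 − 53 = 32.5.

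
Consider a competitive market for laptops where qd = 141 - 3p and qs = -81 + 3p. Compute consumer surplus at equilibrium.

Consumer surplus = 150

Equilibrium: 141 - 3p = -81 + 3p gives p* = 37, q* = 30.
Demand choke price (qd = 0): p = 47.
CS = ½(47 − 37)(30) = 150.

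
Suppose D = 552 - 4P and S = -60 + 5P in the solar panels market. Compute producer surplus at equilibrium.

Producer surplus = 7840

Equilibrium: 552 - 4P = -60 + 5P gives P* = 68, Q* = 280.
Supply starts at P = 12 (where S = 0).
PS = ½(68 − 12)(280) = 7840.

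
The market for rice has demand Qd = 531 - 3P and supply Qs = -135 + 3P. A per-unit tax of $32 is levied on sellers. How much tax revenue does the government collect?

Pre-tax equilibrium: P* = 111, Q* = 198.
Tax on sellers shifts supply to Qs = -135 + 3(P − 32) = -231 + 3P.
531 - 3P = -231 + 3P gives buyer price Pb = 127; sellers receive Ps = 127 − 32 = 95.
New quantity: Q = 531 − 3(127) = 150.
Revenue = 32 × 150 = 4800.

Tax revenue = 4800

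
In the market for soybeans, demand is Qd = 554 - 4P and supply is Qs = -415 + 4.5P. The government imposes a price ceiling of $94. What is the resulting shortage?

Equilibrium price would be P* = 114, so the ceiling at 94 binds.
At P = 94: Qd = 554 − 4(94) = 178, Qs = -415 + 4.5(94) = 8.
Shortage = 178 − 8 = 170.

Shortage = 170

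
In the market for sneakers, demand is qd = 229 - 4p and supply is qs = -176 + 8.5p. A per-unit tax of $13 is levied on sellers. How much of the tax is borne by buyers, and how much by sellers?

Buyers bear $8.84, sellers bear $4.16

Pre-tax equilibrium: p* = 32.4, q* = 99.4.
Tax on sellers shifts supply to qs = -176 + 8.5(p − 13) = -286.5 + 8.5p.
229 - 4p = -286.5 + 8.5p gives buyer price pb = 41.24; sellers receive ps = 41.24 − 13 = 28.24.
New quantity: q = 229 − 4(41.24) = 64.04.
Buyer burden = 41.24 − 32.4 = 8.84; seller burden = 32.4 − 28.24 = 4.16.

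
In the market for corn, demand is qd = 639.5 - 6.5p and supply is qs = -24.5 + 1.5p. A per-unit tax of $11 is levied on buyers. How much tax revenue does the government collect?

Tax revenue = 952.53125

Pre-tax equilibrium: p* = 83, q* = 100.
Tax on buyers shifts demand to qd = 639.5 − 6.5(p + 11) = 568 - 6.5p.
568 - 6.5p = -24.5 + 1.5p gives seller price ps = 74.0625; buyers pay pb = 74.0625 + 11 = 85.0625.
New quantity: q = 639.5 − 6.5(85.0625) = 86.59375.
Revenue = 11 × 86.59375 = 952.53125.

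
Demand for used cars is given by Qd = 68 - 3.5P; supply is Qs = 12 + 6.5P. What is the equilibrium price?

Set Qd = Qs: 68 - 3.5P = 12 + 6.5P.
56 = 10P, so P* = 5.6.
Q* = 68 − 3.5(5.6) = 48.4.

P* = 5.6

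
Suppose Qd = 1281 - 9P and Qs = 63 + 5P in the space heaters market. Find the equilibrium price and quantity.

Set Qd = Qs: 1281 - 9P = 63 + 5P.
1218 = 14P, so P* = 87.
Q* = 1281 − 9(87) = 498.

P* = 87, Q* = 498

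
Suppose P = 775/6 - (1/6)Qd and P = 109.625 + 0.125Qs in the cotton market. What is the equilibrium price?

Set the two price expressions equal: 775/6 - (1/6)Q = 109.625 + 0.125Q.
469/24 = (7/24)Q, so Q* = 67.
P* = 775/6 − (1/6)(67) = 118.

P* = 118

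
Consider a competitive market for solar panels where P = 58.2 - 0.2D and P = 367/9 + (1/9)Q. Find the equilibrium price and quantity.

Set the two price expressions equal: 58.2 - 0.2Q = 367/9 + (1/9)Q.
784/45 = (14/45)Q, so Q* = 56.
P* = 58.2 − (0.2)(56) = 47.

P* = 47, Q* = 56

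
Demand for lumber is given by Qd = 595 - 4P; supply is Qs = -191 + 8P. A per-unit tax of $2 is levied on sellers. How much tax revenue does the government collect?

Tax revenue = 1966/3

Pre-tax equilibrium: P* = 65.5, Q* = 333.
Tax on sellers shifts supply to Qs = -191 + 8(P − 2) = -207 + 8P.
595 - 4P = -207 + 8P gives buyer price Pb = 401/6; sellers receive Ps = 401/6 − 2 = 389/6.
New quantity: Q = 595 − 4(401/6) = 983/3.
Revenue = 2 × 983/3 = 1966/3.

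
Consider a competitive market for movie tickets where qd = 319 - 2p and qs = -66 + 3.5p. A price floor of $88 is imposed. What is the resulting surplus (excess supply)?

Equilibrium price would be p* = 70, so the floor at 88 binds.
At p = 88: qd = 143, qs = 242.
Surplus = 242 − 143 = 99.

Surplus = 99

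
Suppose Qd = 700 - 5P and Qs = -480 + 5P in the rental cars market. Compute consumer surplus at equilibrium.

Equilibrium: 700 - 5P = -480 + 5P gives P* = 118, Q* = 110.
Demand choke price (Qd = 0): P = 140.
CS = ½(140 − 118)(110) = 1210.

Consumer surplus = 1210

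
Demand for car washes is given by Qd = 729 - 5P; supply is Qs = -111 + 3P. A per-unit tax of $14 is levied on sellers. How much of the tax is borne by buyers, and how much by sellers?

Pre-tax equilibrium: P* = 105, Q* = 204.
Tax on sellers shifts supply to Qs = -111 + 3(P − 14) = -153 + 3P.
729 - 5P = -153 + 3P gives buyer price Pb = 110.25; sellers receive Ps = 110.25 − 14 = 96.25.
New quantity: Q = 729 − 5(110.25) = 177.75.
Buyer burden = 110.25 − 105 = 5.25; seller burden = 105 − 96.25 = 8.75.

Buyers bear $5.25, sellers bear $8.75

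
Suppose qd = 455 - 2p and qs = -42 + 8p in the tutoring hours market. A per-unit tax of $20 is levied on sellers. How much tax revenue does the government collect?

Tax revenue = 6472

Pre-tax equilibrium: p* = 49.7, q* = 355.6.
Tax on sellers shifts supply to qs = -42 + 8(p − 20) = -202 + 8p.
455 - 2p = -202 + 8p gives buyer price pb = 65.7; sellers receive ps = 65.7 − 20 = 45.7.
New quantity: q = 455 − 2(65.7) = 323.6.
Revenue = 20 × 323.6 = 6472.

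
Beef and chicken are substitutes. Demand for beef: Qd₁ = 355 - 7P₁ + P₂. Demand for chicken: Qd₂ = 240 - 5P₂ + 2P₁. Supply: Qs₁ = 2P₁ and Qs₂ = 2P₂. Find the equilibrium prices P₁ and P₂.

P₁ = 2725/61, P₂ = 2870/61

Market 1: 355 - 7P₁ + P₂ = 2P₁ → 9P₁ - P₂ = 355.
Market 2: 7P₂ - 2P₁ = 240.
Eliminating P₂: 7×(1) + 1×(2) gives 61P₁ = 2725, so P₁ = 2725/61.
Back-substitute into (2): P₂ = (240 + 2×2725/61) / 7 = 2870/61.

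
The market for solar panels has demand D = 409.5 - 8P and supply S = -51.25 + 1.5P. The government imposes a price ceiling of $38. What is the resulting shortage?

Shortage = 99.75

Equilibrium price would be P* = 48.5, so the ceiling at 38 binds.
At P = 38: D = 409.5 − 8(38) = 105.5, S = -51.25 + 1.5(38) = 5.75.
Shortage = 105.5 − 5.75 = 99.75.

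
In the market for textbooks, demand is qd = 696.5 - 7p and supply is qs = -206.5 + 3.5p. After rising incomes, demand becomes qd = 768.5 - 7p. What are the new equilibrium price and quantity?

p' = 650/7, q' = 118.5

Original equilibrium: p* = 86, q* = 94.5.
New equilibrium: 768.5 - 7p = -206.5 + 3.5p, so 975 = 10.5p and p' = 650/7; q' = 768.5 − 7(650/7) = 118.5.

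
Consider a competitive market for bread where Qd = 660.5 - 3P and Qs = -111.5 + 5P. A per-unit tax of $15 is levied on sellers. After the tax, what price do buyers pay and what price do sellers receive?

Buyers pay $105.875, sellers receive $90.875

Pre-tax equilibrium: P* = 96.5, Q* = 371.
Tax on sellers shifts supply to Qs = -111.5 + 5(P − 15) = -186.5 + 5P.
660.5 - 3P = -186.5 + 5P gives buyer price Pb = 105.875; sellers receive Ps = 105.875 − 15 = 90.875.
New quantity: Q = 660.5 − 3(105.875) = 342.875.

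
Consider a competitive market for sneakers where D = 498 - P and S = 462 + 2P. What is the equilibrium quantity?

Q* = 486

Set D = S: 498 - P = 462 + 2P.
36 = 3P, so P* = 12.
Q* = 498 − 1(12) = 486.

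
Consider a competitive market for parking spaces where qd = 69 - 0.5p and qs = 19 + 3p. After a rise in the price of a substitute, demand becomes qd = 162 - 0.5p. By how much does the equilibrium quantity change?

Δq = 558/7

Original equilibrium: p* = 100/7, q* = 433/7.
New equilibrium: 162 - 0.5p = 19 + 3p, so 143 = 3.5p and p' = 286/7; q' = 162 − 0.5(286/7) = 991/7.
Change in quantity: 991/7 − 433/7 = 558/7.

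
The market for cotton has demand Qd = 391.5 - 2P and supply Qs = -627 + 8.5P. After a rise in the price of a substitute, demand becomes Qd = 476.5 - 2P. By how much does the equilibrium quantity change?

Original equilibrium: P* = 97, Q* = 197.5.
New equilibrium: 476.5 - 2P = -627 + 8.5P, so 1103.5 = 10.5P and P' = 2207/21; Q' = 476.5 − 2(2207/21) = 11185/42.
Change in quantity: 11185/42 − 197.5 = 1445/21.

ΔQ = 1445/21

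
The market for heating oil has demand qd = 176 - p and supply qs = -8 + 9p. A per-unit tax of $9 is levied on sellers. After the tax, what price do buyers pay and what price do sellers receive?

Pre-tax equilibrium: p* = 18.4, q* = 157.6.
Tax on sellers shifts supply to qs = -8 + 9(p − 9) = -89 + 9p.
176 - p = -89 + 9p gives buyer price pb = 26.5; sellers receive ps = 26.5 − 9 = 17.5.
New quantity: q = 176 − 1(26.5) = 149.5.

Buyers pay $26.5, sellers receive $17.5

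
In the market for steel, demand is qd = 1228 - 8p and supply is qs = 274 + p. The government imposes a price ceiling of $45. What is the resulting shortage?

Equilibrium price would be p* = 106, so the ceiling at 45 binds.
At p = 45: qd = 1228 − 8(45) = 868, qs = 274 + 1(45) = 319.
Shortage = 868 − 319 = 549.

Shortage = 549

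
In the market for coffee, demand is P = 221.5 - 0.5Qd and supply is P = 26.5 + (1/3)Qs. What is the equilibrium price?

P* = 104.5

Set the two price expressions equal: 221.5 - 0.5Q = 26.5 + (1/3)Q.
195 = (5/6)Q, so Q* = 234.
P* = 221.5 − (0.5)(234) = 104.5.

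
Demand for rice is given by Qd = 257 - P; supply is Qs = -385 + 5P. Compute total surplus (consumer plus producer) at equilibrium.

Equilibrium: 257 - P = -385 + 5P gives P* = 107, Q* = 150.
Demand choke price: P = 257; supply starts at P = 77.
CS = ½(257 − 107)(150) = 11250; PS = ½(107 − 77)(150) = 2250.

Total surplus = 13500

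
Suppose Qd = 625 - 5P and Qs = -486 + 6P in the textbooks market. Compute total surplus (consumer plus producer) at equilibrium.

Equilibrium: 625 - 5P = -486 + 6P gives P* = 101, Q* = 120.
Demand choke price: P = 125; supply starts at P = 81.
CS = ½(125 − 101)(120) = 1440; PS = ½(101 − 81)(120) = 1200.

Total surplus = 2640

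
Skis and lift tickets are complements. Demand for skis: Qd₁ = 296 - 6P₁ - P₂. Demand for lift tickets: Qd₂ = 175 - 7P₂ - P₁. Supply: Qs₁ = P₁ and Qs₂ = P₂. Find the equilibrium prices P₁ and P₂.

P₁ = 2193/55, P₂ = 929/55

Market 1: 296 - 6P₁ - P₂ = P₁ → 7P₁ + P₂ = 296.
Market 2: 8P₂ + P₁ = 175.
Eliminating P₂: 8×(1) − 1×(2) gives 55P₁ = 2193, so P₁ = 2193/55.
Back-substitute into (2): P₂ = (175 − 1×2193/55) / 8 = 929/55.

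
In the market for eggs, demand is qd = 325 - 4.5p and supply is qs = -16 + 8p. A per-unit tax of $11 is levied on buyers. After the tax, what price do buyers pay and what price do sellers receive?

Pre-tax equilibrium: p* = 27.28, q* = 202.24.
Tax on buyers shifts demand to qd = 325 − 4.5(p + 11) = 275.5 - 4.5p.
275.5 - 4.5p = -16 + 8p gives seller price ps = 23.32; buyers pay pb = 23.32 + 11 = 34.32.
New quantity: q = 325 − 4.5(34.32) = 170.56.

Buyers pay $34.32, sellers receive $23.32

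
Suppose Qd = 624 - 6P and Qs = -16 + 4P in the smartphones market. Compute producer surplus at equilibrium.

Equilibrium: 624 - 6P = -16 + 4P gives P* = 64, Q* = 240.
Supply starts at P = 4 (where Qs = 0).
PS = ½(64 − 4)(240) = 7200.

Producer surplus = 7200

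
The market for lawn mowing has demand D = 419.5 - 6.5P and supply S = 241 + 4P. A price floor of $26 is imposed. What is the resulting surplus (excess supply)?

Equilibrium price would be P* = 17, so the floor at 26 binds.
At P = 26: D = 250.5, S = 345.
Surplus = 345 − 250.5 = 94.5.

Surplus = 94.5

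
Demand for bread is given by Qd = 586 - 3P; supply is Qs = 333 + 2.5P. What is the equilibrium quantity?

Q* = 448

Set Qd = Qs: 586 - 3P = 333 + 2.5P.
253 = 5.5P, so P* = 46.
Q* = 586 − 3(46) = 448.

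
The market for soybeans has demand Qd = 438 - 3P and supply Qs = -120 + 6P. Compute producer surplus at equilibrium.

Producer surplus = 5292

Equilibrium: 438 - 3P = -120 + 6P gives P* = 62, Q* = 252.
Supply starts at P = 20 (where Qs = 0).
PS = ½(62 − 20)(252) = 5292.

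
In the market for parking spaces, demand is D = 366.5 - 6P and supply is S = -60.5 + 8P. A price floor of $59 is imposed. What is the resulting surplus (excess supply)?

Equilibrium price would be P* = 30.5, so the floor at 59 binds.
At P = 59: D = 12.5, S = 411.5.
Surplus = 411.5 − 12.5 = 399.

Surplus = 399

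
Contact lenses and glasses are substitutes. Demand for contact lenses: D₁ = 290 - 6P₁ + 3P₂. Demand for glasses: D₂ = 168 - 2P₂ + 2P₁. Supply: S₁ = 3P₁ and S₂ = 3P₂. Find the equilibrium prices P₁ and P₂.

P₁ = 1954/39, P₂ = 2092/39

Market 1: 290 - 6P₁ + 3P₂ = 3P₁ → 9P₁ - 3P₂ = 290.
Market 2: 5P₂ - 2P₁ = 168.
Eliminating P₂: 5×(1) + 3×(2) gives 39P₁ = 1954, so P₁ = 1954/39.
Back-substitute into (2): P₂ = (168 + 2×1954/39) / 5 = 2092/39.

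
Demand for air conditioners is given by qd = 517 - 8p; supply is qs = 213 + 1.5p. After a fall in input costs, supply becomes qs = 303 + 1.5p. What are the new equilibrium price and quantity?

p' = 428/19, q' = 6399/19

Original equilibrium: p* = 32, q* = 261.
New equilibrium: 517 - 8p = 303 + 1.5p, so 214 = 9.5p and p' = 428/19; q' = 517 − 8(428/19) = 6399/19.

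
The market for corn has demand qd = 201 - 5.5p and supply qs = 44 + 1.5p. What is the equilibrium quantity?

Set qd = qs: 201 - 5.5p = 44 + 1.5p.
157 = 7p, so p* = 157/7.
q* = 201 − 5.5(157/7) = 1087/14.

q* = 1087/14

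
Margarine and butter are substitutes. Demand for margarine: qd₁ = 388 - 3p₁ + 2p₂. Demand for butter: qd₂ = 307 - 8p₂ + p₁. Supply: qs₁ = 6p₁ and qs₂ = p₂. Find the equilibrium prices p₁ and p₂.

p₁ = 4106/79, p₂ = 3151/79

Market 1: 388 - 3p₁ + 2p₂ = 6p₁ → 9p₁ - 2p₂ = 388.
Market 2: 9p₂ - p₁ = 307.
Eliminating p₂: 9×(1) + 2×(2) gives 79p₁ = 4106, so p₁ = 4106/79.
Back-substitute into (2): p₂ = (307 + 1×4106/79) / 9 = 3151/79.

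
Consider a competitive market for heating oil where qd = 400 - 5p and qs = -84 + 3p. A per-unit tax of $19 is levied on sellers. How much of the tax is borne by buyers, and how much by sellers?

Pre-tax equilibrium: p* = 60.5, q* = 97.5.
Tax on sellers shifts supply to qs = -84 + 3(p − 19) = -141 + 3p.
400 - 5p = -141 + 3p gives buyer price pb = 67.625; sellers receive ps = 67.625 − 19 = 48.625.
New quantity: q = 400 − 5(67.625) = 61.875.
Buyer burden = 67.625 − 60.5 = 7.125; seller burden = 60.5 − 48.625 = 11.875.

Buyers bear $7.125, sellers bear $11.875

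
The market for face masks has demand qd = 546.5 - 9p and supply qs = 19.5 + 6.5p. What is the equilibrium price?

Set qd = qs: 546.5 - 9p = 19.5 + 6.5p.
527 = 15.5p, so p* = 34.
q* = 546.5 − 9(34) = 240.5.

p* = 34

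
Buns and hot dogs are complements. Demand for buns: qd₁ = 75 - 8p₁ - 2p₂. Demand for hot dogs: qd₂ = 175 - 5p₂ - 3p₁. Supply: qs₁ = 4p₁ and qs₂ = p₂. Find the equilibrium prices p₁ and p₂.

p₁ = 50/33, p₂ = 625/22

Market 1: 75 - 8p₁ - 2p₂ = 4p₁ → 12p₁ + 2p₂ = 75.
Market 2: 6p₂ + 3p₁ = 175.
Eliminating p₂: 6×(1) − 2×(2) gives 66p₁ = 100, so p₁ = 50/33.
Back-substitute into (2): p₂ = (175 − 3×50/33) / 6 = 625/22.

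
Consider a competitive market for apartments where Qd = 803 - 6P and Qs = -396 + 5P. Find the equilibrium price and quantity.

P* = 109, Q* = 149

Set Qd = Qs: 803 - 6P = -396 + 5P.
1199 = 11P, so P* = 109.
Q* = 803 − 6(109) = 149.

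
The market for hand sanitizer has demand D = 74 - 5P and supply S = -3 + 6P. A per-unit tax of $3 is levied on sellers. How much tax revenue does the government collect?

Tax revenue = 1017/11

Pre-tax equilibrium: P* = 7, Q* = 39.
Tax on sellers shifts supply to S = -3 + 6(P − 3) = -21 + 6P.
74 - 5P = -21 + 6P gives buyer price Pb = 95/11; sellers receive Ps = 95/11 − 3 = 62/11.
New quantity: Q = 74 − 5(95/11) = 339/11.
Revenue = 3 × 339/11 = 1017/11.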